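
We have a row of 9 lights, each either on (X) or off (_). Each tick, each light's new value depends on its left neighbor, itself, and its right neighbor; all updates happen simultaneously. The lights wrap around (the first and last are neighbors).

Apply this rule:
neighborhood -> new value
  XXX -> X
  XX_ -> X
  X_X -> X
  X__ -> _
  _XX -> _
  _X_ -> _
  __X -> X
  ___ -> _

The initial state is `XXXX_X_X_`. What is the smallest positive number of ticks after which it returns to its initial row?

_XXXX_X_X
X_XXXX_X_
_X_XXXX_X
X_X_XXXX_
_X_X_XXXX
X_X_X_XXX
XX_X_X_XX
XXX_X_X_X
XXXX_X_X_

9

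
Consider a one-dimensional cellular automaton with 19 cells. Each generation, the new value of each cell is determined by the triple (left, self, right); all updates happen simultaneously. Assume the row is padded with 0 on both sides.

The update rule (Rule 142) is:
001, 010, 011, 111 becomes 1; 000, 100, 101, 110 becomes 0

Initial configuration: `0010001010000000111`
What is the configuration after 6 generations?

generation 1: 0110011010000001110
generation 2: 1100110010000011100
generation 3: 1001100110000111000
generation 4: 1011001100001110000
generation 5: 1010011000011100000
generation 6: 1010110000111000000

1010110000111000000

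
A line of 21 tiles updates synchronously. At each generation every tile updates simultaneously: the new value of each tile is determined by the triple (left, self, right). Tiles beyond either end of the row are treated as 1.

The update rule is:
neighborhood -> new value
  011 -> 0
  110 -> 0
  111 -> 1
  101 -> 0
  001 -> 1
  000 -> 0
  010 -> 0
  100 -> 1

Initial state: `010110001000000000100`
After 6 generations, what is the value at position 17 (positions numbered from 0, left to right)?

0

000001010100000001011
100010000010000010001
010101000101000101010
000000101000101000000
100001000101000100001
010010101000101010010
position 17 holds 0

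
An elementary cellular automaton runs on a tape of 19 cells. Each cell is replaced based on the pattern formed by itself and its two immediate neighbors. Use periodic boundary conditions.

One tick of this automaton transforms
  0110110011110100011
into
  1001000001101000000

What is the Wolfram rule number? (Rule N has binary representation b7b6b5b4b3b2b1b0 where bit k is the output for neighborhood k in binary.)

position 9: 111 → 1  (bit 7 = 1)
position 2: 110 → 0  (bit 6 = 0)
position 0: 101 → 1  (bit 5 = 1)
position 6: 100 → 0  (bit 4 = 0)
position 1: 011 → 0  (bit 3 = 0)
position 13: 010 → 0  (bit 2 = 0)
position 7: 001 → 0  (bit 1 = 0)
position 15: 000 → 0  (bit 0 = 0)
bits b7..b0 = 10100000 = 160

160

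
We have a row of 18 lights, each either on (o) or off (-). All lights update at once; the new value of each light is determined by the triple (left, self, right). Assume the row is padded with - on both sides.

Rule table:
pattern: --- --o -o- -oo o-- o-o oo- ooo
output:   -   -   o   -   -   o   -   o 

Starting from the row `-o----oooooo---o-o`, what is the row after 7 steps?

-o-----oooo----ooo
-o------oo------o-
-o--------------o-
-o--------------o-  (fixed point — unchanged through step 7)

-o--------------o-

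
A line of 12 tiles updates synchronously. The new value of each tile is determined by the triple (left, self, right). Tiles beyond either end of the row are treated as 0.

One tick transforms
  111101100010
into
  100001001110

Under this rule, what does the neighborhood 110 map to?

At position 3 the neighborhood is 110; the next row has 0 there.

0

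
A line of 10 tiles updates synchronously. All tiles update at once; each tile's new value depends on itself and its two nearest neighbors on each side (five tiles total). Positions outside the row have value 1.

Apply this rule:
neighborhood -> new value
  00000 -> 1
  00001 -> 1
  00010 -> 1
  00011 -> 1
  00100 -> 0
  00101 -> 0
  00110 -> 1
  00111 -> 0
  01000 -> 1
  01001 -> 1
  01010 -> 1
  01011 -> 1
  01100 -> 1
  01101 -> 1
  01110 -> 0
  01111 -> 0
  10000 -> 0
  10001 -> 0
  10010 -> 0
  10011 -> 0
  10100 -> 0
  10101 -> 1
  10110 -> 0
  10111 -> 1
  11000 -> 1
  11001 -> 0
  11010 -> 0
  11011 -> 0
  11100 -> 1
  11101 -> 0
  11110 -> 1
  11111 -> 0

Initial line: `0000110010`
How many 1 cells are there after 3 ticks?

4

1011110001
0010111010
0001100011
count of 1: 4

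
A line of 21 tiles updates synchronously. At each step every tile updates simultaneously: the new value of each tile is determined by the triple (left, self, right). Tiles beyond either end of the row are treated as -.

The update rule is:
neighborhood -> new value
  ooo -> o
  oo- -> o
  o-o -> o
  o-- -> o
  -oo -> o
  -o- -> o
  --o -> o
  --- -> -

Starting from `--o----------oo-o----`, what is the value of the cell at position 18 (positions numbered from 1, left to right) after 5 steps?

step 1: -ooo--------oooooo---
step 2: ooooo------oooooooo--
step 3: oooooo----oooooooooo-
step 4: ooooooo--oooooooooooo
step 5: ooooooooooooooooooooo
position 18 holds o

o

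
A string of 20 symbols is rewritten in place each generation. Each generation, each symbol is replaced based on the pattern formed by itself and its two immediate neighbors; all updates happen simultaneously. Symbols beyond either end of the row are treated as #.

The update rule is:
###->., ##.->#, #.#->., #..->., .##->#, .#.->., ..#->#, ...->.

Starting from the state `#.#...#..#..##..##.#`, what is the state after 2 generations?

#...#..#..##.#.#.#.#

generation 1: #....#..#..###.###.#
generation 2: #...#..#..##.#.#.#.#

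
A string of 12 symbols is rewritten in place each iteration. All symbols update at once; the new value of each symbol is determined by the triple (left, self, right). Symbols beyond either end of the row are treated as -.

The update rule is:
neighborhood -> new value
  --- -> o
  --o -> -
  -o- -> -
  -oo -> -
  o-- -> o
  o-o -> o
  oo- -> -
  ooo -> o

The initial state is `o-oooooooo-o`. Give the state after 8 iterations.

-o-oooooo-o-
--o-oooo-o-o
o--o-oo-o-o-
-o--o--o-o-o
--o--o--o-o-
o--o--o--o-o
-o--o--o--o-
--o--o--o--o

--o--o--o--o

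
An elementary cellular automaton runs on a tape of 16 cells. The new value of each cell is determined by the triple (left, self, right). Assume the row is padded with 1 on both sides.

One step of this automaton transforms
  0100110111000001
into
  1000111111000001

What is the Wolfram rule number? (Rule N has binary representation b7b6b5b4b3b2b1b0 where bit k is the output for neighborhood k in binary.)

position 8: 111 → 1  (bit 7 = 1)
position 5: 110 → 1  (bit 6 = 1)
position 0: 101 → 1  (bit 5 = 1)
position 2: 100 → 0  (bit 4 = 0)
position 4: 011 → 1  (bit 3 = 1)
position 1: 010 → 0  (bit 2 = 0)
position 3: 001 → 0  (bit 1 = 0)
position 11: 000 → 0  (bit 0 = 0)
bits b7..b0 = 11101000 = 232

232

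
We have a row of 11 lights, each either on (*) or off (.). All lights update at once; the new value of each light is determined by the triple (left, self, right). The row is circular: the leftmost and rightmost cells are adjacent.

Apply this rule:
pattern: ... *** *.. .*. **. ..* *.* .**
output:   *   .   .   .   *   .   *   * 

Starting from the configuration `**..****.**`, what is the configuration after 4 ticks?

.*..*..***.
.......*.*.
******..*..
*....*.....

*....*.....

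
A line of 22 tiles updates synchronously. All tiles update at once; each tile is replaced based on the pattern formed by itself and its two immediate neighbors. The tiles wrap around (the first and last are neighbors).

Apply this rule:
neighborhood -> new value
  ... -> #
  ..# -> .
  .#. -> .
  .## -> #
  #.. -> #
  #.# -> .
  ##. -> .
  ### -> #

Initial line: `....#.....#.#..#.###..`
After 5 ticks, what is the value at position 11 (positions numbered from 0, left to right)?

###..####....#...##.##
##.#.###.###..##.#..##
#....##..##.#.#...#.##
.###.#.#.#.....##...##
.##.......####.#.##.#.
position 11 holds #

#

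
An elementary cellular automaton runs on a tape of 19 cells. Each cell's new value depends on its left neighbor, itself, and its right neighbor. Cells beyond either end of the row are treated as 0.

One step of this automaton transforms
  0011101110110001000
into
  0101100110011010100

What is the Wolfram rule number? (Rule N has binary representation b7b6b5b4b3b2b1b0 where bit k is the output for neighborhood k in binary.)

position 3: 111 → 1  (bit 7 = 1)
position 4: 110 → 1  (bit 6 = 1)
position 5: 101 → 0  (bit 5 = 0)
position 12: 100 → 1  (bit 4 = 1)
position 2: 011 → 0  (bit 3 = 0)
position 15: 010 → 0  (bit 2 = 0)
position 1: 001 → 1  (bit 1 = 1)
position 0: 000 → 0  (bit 0 = 0)
bits b7..b0 = 11010010 = 210

210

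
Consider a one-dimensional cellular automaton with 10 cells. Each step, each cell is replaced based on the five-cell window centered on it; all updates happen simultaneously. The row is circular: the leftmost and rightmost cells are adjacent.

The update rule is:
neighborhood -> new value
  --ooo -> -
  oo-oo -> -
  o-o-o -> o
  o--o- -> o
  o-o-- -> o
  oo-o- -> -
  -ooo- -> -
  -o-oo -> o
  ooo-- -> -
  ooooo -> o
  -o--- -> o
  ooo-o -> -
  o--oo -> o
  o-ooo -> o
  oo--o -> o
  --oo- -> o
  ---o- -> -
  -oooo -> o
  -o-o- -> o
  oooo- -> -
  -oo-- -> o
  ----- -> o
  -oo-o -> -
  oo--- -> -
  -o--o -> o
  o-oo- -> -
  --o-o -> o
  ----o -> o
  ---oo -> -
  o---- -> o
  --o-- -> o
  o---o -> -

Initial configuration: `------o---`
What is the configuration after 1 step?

ooooo-oooo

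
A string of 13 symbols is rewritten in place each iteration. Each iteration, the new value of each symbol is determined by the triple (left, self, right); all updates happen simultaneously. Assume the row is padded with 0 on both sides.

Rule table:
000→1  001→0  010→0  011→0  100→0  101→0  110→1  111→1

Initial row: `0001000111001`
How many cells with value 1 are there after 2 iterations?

1100010011000
0101000001011
count of 1: 5

5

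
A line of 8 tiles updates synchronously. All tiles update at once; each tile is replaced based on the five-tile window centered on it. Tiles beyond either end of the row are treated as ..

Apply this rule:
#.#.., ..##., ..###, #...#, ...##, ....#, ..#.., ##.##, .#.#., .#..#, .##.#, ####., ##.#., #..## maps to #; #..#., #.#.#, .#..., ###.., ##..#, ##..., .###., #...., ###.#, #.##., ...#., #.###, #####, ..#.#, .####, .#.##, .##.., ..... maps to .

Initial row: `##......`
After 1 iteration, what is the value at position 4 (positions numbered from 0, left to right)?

.

#.......
position 4 holds .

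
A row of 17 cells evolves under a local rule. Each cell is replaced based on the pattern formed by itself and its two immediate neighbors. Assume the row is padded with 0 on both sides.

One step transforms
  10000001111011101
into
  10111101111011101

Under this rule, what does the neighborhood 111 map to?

1

At position 8 the neighborhood is 111; the next row has 1 there.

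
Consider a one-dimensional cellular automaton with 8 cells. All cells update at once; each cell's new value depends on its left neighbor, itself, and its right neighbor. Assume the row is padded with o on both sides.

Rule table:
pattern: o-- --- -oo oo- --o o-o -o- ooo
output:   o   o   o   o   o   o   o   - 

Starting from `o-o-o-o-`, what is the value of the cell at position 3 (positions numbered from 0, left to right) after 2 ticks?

-

oooooooo
--------
position 3 holds -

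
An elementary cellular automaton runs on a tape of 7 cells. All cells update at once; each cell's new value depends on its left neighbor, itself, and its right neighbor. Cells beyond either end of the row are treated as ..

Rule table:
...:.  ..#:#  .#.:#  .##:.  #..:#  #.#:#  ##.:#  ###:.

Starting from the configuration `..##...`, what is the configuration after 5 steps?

###.###

.#.##..
###.##.
..##.##
.#.##.#
###.###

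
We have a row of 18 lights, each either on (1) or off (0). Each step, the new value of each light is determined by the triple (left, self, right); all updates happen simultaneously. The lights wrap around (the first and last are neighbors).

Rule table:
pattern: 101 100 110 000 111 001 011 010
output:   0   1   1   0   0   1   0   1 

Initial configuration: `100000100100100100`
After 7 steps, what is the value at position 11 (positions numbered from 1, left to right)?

110001111111111111
011010000000000000
101011000000000000
101001100000000001
101110110000000010
100010011000000110
110111101100001010
position 11 holds 0

0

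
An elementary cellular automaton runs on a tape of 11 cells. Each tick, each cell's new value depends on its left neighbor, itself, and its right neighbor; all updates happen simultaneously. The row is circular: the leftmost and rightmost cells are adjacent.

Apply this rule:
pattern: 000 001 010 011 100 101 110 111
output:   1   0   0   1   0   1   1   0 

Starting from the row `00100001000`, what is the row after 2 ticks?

10101101010

10001100011
10101101010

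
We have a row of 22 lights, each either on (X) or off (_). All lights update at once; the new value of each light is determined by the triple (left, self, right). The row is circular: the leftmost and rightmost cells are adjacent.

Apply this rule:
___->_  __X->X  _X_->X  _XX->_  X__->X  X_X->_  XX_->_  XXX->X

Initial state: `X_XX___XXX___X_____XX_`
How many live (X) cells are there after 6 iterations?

iteration 1: X___X_X_X_X_XXX___X___
iteration 2: XX_XX_X_X_X__X_X_XXX_X
iteration 3: X_____X_X_XXXX_X__X___
iteration 4: XX___XX_X__XX__XXXXX_X
iteration 5: X_X_X___XXX__XX_XXX___
iteration 6: X_X_XX_X_X_XX____X_X_X
count of X: 11

11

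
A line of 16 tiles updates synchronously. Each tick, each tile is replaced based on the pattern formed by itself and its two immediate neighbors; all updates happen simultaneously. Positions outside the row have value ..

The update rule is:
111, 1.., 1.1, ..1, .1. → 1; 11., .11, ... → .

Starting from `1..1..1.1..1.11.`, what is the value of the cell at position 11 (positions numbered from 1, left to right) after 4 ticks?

.

1111111111111..1
.11111111111.111
1.111111111.1.1.
11.1111111.11111
position 11 holds .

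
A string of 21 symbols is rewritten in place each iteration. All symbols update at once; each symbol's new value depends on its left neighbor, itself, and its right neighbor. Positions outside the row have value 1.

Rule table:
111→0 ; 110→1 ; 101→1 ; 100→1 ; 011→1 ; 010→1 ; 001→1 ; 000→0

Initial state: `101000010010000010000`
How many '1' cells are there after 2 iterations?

12

111100111111000111001
000111100001101101111
count of 1: 12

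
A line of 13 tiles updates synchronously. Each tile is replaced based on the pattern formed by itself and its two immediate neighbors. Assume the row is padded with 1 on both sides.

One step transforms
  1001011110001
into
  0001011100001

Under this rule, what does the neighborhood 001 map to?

At position 2 the neighborhood is 001; the next row has 0 there.

0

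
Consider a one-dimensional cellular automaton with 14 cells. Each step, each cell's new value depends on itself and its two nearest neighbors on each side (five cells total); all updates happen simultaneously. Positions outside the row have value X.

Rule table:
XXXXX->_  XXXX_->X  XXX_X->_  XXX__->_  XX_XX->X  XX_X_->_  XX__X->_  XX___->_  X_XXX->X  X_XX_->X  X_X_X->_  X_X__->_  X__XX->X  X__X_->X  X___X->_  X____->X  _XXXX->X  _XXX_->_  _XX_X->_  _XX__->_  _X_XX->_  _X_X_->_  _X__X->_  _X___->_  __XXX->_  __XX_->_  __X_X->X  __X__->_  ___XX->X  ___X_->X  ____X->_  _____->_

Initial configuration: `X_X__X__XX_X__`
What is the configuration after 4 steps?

_X__X__X__X__X

step 1: ____X__X_____X
step 2: _X_X__X__X__X_
step 3: _____X__X__XX_
step 4: _X__X__X__X__X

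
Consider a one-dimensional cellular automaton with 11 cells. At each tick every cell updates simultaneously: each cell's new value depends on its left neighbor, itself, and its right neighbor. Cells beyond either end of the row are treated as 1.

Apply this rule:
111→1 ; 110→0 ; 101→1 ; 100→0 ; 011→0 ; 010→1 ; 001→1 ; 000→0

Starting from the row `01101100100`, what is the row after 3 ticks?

01000110111

10010001101
00110010010
01000110111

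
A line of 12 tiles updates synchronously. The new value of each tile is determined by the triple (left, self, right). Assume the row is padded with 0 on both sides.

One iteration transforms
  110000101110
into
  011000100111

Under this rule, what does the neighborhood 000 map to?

At position 3 the neighborhood is 000; the next row has 0 there.

0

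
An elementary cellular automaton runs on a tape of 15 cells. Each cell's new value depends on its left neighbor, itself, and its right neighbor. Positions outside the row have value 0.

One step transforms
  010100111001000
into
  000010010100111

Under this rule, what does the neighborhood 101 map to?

0

At position 2 the neighborhood is 101; the next row has 0 there.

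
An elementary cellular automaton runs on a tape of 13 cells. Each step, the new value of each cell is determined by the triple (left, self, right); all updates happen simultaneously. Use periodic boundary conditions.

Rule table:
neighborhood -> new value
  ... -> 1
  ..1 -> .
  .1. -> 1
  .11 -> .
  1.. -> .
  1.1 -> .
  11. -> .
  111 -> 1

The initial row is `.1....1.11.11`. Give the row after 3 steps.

.1.11.1..111.

.1.11.1......
.1....1.11111
.1.11.1..111.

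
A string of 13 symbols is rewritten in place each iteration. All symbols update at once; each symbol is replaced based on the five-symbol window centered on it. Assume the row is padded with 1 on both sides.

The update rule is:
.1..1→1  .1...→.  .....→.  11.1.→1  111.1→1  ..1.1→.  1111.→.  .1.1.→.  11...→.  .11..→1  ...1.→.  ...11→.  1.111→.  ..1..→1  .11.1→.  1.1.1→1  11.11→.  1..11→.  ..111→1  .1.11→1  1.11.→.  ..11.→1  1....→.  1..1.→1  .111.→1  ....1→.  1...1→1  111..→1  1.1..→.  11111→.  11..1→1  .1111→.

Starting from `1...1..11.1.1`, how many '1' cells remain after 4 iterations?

1.1.11.1.111.
1111..111.11.
...11.111....
.1.1...11....
count of 1: 4

4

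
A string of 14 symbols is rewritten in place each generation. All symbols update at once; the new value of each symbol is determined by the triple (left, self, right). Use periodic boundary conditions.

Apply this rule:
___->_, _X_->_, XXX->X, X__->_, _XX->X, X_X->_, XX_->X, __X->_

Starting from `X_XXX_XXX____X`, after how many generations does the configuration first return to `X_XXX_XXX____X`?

1

X_XXX_XXX____X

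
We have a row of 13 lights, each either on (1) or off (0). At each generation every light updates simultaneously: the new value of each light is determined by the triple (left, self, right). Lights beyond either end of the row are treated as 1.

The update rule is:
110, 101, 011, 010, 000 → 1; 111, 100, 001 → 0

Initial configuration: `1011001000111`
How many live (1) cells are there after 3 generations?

1111001010100
0001001111100
0101001000100
count of 1: 4

4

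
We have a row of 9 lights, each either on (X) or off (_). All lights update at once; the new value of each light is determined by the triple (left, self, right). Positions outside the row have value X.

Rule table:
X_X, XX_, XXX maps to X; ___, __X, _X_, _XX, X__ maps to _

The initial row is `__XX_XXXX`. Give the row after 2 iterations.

____XX_XX

iteration 1: ___XX_XXX
iteration 2: ____XX_XX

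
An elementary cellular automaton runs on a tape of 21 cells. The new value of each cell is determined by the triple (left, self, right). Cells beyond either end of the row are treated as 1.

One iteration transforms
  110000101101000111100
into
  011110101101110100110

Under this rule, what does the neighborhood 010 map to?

At position 6 the neighborhood is 010; the next row has 1 there.

1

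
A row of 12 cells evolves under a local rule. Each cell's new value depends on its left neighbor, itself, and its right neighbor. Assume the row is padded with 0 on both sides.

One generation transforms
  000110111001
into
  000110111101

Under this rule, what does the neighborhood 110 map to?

At position 4 the neighborhood is 110; the next row has 1 there.

1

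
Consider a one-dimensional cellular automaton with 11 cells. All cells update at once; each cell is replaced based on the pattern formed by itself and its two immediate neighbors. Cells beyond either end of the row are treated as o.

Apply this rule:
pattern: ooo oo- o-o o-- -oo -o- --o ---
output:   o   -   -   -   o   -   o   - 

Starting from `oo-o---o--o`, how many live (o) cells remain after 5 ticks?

7

tick 1: o-----o--oo
tick 2: -----o--ooo
tick 3: ----o--oooo
tick 4: ---o--ooooo
tick 5: --o--oooooo
count of o: 7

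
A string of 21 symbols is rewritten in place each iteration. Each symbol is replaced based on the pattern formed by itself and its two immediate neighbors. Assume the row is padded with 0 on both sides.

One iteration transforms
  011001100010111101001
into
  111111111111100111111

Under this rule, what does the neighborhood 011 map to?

1

At position 1 the neighborhood is 011; the next row has 1 there.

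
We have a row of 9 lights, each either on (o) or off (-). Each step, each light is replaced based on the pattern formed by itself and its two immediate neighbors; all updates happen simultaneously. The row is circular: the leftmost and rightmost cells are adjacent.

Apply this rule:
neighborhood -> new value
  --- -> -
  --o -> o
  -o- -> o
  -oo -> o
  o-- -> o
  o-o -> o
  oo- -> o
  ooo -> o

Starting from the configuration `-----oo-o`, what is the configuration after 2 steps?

oo-oooooo

step 1: o---ooooo
step 2: oo-oooooo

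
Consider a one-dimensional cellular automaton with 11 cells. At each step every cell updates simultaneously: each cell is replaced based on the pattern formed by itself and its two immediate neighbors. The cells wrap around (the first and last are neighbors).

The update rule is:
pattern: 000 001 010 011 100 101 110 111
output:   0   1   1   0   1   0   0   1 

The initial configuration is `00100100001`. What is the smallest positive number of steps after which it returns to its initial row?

11111110011
11111101101
11111000000
01110100001
00100110011
11111001100
01110110011
00100001100
01110010010
10101111111
00100111111
11111011110
01110001100
10101010010
10101011110
10101001100
10101110011
00100101101
11111100001
11111010010
01110011110
10101101101
00100000000
01110000000
10101000000
10101100001
00100010010
01110111111
00100011110
01110101101
00100100001

31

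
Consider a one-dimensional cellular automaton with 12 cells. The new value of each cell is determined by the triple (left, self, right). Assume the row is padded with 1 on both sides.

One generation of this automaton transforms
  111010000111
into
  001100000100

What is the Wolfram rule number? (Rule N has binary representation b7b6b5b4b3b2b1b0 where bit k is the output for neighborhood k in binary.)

104

position 0: 111 → 0  (bit 7 = 0)
position 2: 110 → 1  (bit 6 = 1)
position 3: 101 → 1  (bit 5 = 1)
position 5: 100 → 0  (bit 4 = 0)
position 9: 011 → 1  (bit 3 = 1)
position 4: 010 → 0  (bit 2 = 0)
position 8: 001 → 0  (bit 1 = 0)
position 6: 000 → 0  (bit 0 = 0)
bits b7..b0 = 01101000 = 104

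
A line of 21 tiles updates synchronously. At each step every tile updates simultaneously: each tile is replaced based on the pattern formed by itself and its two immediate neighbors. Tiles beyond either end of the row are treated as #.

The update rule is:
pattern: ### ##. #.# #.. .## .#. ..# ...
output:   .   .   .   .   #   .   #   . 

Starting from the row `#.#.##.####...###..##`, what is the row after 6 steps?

..#.....##...##..##..

step 1: ....#..#.....##...##.
step 2: ...#..#.....##...##..
step 3: ..#..#.....##...##..#
step 4: .#..#.....##...##..##
step 5: ...#.....##...##..##.
step 6: ..#.....##...##..##..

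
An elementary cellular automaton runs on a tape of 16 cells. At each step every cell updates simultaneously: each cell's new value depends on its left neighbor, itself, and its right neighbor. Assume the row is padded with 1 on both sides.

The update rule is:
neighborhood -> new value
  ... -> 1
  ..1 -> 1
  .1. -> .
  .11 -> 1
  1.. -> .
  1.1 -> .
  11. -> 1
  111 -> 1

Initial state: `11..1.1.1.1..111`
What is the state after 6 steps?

step 1: 11.1........1111
step 2: 11...11111111111
step 3: 11.1111111111111
step 4: 11.1111111111111  (fixed point — unchanged through step 6)

11.1111111111111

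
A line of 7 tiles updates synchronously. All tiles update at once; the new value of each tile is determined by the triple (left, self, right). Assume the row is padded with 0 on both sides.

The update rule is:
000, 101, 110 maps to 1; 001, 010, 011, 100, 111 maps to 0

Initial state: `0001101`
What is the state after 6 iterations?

0010000

1100110
0100010
0001000
1100011
0101001
0010000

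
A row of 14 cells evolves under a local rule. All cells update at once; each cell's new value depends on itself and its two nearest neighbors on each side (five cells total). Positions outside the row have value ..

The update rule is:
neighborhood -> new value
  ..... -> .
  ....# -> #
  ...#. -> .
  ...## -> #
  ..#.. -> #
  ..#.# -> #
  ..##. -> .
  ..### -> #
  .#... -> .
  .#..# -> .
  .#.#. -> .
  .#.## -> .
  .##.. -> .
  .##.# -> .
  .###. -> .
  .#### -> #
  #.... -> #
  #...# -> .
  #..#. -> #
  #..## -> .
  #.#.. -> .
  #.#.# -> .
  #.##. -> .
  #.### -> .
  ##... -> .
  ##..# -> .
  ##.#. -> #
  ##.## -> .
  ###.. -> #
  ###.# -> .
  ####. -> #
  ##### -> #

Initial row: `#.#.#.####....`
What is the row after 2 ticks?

#.#..###..#..#

#......###.#..
#.#..###..#..#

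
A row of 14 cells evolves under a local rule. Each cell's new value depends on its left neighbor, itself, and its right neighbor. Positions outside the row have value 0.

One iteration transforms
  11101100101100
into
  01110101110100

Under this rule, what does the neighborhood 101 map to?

1

At position 3 the neighborhood is 101; the next row has 1 there.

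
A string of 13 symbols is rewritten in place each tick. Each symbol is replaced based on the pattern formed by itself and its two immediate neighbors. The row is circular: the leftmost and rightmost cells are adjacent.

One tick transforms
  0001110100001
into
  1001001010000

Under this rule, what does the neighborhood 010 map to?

At position 7 the neighborhood is 010; the next row has 0 there.

0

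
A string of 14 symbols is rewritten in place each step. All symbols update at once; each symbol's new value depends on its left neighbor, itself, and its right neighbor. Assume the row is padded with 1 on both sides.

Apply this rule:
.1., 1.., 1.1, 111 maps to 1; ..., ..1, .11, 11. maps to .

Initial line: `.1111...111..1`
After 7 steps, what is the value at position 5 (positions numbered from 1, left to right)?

1.11.1...1.1..
.1..111..1111.
111..1.1..11.1
11.1.1111...1.
1.111.11.1..11
.1.1.1..111..1
1111111..1.1..
position 5 holds 1

1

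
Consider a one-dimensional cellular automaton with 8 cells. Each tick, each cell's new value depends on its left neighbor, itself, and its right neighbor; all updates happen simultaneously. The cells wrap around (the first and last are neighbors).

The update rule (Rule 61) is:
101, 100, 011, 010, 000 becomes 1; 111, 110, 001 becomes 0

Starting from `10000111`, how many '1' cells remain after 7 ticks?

4

tick 1: 01110100
tick 2: 01001111
tick 3: 11101000
tick 4: 10011110
tick 5: 11010001
tick 6: 00111101
tick 7: 10100011
count of 1: 4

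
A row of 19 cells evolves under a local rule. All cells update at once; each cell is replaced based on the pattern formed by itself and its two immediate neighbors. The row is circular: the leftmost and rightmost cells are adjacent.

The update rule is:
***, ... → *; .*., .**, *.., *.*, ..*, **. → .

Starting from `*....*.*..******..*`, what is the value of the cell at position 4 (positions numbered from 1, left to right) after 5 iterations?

*

iteration 1: ..**.......****....
iteration 2: *....*****..**..***
iteration 3: ..**..***........**
iteration 4: .......*..******...
iteration 5: ******.....****..**
position 4 holds *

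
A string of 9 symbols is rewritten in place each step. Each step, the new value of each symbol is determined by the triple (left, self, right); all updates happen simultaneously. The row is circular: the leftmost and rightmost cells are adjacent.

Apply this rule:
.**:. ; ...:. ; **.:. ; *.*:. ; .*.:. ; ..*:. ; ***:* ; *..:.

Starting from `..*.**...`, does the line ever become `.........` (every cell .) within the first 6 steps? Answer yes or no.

.........
all cells are . at step 1

yes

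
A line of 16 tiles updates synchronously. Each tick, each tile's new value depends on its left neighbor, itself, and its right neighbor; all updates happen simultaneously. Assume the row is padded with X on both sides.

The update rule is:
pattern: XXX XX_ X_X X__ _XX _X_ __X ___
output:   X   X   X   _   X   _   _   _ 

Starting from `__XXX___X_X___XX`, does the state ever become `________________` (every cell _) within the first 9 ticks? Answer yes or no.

__XXX____X____XX
__XXX_________XX
__XXX_________XX  (fixed point — unchanged through tick 9)
tick 9 is __XXX_________XX, still not uniform _

no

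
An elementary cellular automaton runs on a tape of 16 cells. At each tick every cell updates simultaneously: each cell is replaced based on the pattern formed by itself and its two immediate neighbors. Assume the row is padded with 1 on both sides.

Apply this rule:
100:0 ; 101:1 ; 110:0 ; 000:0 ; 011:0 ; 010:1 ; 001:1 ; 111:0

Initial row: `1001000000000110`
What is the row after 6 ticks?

0011000000001001
0100000000011010
1100000000100111
0000000001101000
0000000010011001
0000000110100010

0000000110100010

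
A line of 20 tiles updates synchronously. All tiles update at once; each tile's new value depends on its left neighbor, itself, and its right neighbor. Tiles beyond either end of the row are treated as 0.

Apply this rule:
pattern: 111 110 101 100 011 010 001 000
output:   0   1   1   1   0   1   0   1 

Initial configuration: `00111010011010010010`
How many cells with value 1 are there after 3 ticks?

13

10001111001111011011
11100001100001101101
00111100111100110111
count of 1: 13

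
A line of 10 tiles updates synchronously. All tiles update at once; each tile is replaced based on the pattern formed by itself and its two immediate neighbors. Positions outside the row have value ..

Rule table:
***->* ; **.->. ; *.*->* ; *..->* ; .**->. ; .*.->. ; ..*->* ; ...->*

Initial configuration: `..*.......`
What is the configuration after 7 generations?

**.*******
..*.*****.
**.*.***.*
..*.*.*.*.
**.*.*.*.*
..*.*.*.*.  (repeats generation 4; period 2)
generation 7: **.*.*.*.*

**.*.*.*.*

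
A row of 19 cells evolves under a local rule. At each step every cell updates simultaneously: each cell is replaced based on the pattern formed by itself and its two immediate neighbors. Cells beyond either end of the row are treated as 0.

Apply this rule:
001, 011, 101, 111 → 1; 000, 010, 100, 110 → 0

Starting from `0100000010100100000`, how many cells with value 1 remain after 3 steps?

3

step 1: 1000000101001000000
step 2: 0000001010010000000
step 3: 0000010100100000000
count of 1: 3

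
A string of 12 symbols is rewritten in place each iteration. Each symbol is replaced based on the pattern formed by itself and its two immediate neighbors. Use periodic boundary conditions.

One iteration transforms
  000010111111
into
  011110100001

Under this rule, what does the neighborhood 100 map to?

0

At position 0 the neighborhood is 100; the next row has 0 there.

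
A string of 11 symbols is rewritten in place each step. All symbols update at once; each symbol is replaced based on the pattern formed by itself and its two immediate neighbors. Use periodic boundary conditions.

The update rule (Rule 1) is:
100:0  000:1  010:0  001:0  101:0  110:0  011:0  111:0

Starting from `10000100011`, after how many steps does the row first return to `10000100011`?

00110001000
10000100011

2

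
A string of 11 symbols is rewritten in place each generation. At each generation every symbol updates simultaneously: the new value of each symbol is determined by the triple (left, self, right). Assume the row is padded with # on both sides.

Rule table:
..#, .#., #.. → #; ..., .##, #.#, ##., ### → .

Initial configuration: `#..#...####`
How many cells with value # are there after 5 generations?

.####.#....
......##..#
#....#..##.
.#..####...
.###....#.#
count of #: 5

5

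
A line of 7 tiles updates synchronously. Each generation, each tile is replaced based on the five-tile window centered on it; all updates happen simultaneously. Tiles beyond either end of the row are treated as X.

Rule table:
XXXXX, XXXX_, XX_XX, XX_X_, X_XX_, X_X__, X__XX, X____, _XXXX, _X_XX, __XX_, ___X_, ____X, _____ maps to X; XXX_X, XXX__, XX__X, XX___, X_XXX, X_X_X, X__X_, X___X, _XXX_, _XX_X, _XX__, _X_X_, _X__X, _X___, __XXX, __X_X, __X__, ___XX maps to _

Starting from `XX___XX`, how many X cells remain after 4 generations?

4

X_____X
__XXX__
_X____X
XX_XX__
count of X: 4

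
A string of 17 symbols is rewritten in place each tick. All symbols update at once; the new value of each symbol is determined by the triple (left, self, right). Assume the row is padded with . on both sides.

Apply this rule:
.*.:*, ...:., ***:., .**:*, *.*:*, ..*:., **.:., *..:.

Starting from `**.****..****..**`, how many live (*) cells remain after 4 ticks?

3

*.**.....*.....*.
***......*.....*.
*........*.....*.
*........*.....*.
count of *: 3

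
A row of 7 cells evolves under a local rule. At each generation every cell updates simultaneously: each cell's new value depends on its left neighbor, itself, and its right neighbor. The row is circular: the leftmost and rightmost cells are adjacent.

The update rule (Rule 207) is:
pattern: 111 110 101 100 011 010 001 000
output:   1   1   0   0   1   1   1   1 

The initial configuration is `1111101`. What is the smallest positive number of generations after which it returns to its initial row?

1

1111101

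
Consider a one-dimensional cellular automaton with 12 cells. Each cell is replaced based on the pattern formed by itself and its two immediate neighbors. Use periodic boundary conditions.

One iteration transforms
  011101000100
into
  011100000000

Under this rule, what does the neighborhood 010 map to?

0

At position 5 the neighborhood is 010; the next row has 0 there.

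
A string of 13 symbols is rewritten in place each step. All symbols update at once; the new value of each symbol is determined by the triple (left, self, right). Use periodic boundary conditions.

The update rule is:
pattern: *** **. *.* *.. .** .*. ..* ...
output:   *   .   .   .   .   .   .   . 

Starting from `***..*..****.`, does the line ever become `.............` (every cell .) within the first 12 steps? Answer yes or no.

yes

step 1: .*.......**..
step 2: .............
all cells are . at step 2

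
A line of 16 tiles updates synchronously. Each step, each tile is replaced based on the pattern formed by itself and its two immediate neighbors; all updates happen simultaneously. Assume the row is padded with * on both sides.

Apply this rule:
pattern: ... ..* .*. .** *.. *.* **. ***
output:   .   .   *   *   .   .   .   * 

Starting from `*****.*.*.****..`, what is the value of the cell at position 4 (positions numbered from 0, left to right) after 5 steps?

****..*.*.***...
***...*.*.**....
**....*.*.*.....
*.....*.*.*.....
......*.*.*.....
position 4 holds .

.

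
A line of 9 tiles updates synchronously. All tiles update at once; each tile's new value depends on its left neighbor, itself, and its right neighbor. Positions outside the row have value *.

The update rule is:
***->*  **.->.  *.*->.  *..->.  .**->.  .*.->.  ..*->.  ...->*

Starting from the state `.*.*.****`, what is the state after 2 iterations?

iteration 1: ......***
iteration 2: .****..**

.****..**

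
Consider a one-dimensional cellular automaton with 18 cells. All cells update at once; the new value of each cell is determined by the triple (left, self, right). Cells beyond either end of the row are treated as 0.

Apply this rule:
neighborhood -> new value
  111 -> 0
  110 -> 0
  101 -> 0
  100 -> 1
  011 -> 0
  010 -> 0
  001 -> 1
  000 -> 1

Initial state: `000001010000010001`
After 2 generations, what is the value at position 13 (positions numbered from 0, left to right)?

generation 1: 111110001111101110
generation 2: 000001110000000001
position 13 holds 0

0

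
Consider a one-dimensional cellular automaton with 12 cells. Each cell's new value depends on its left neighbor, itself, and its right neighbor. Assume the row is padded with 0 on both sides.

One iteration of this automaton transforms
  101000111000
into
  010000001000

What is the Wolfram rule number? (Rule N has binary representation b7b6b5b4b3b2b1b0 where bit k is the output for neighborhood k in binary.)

96

position 7: 111 → 0  (bit 7 = 0)
position 8: 110 → 1  (bit 6 = 1)
position 1: 101 → 1  (bit 5 = 1)
position 3: 100 → 0  (bit 4 = 0)
position 6: 011 → 0  (bit 3 = 0)
position 0: 010 → 0  (bit 2 = 0)
position 5: 001 → 0  (bit 1 = 0)
position 4: 000 → 0  (bit 0 = 0)
bits b7..b0 = 01100000 = 96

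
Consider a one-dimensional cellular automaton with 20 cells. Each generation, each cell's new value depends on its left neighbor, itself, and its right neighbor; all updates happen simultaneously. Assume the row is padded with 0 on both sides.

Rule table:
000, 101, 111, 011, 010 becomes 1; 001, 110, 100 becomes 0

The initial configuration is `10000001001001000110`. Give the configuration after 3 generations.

10111101001001010100
11111011001001111101
11110110001001111011

11110110001001111011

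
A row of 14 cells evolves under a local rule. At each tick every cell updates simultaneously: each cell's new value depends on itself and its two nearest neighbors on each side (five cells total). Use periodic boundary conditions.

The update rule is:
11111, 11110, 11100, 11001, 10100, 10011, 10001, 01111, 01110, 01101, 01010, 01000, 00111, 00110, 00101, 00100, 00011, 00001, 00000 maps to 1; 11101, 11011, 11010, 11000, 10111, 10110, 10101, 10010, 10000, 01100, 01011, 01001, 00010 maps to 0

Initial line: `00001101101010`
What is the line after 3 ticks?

01111100100111
00111110101110
11111100000110

11111100000110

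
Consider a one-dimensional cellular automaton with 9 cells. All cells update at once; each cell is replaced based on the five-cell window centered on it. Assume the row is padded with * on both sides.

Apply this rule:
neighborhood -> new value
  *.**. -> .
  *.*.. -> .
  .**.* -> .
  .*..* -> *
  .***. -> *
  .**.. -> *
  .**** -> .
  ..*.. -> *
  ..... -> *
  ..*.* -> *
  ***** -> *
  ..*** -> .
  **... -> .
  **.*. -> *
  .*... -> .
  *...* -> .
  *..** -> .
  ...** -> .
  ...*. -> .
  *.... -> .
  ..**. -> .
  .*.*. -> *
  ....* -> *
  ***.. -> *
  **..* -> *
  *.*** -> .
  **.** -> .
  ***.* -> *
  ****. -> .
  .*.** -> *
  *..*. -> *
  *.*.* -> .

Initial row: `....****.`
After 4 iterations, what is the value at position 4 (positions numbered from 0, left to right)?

..*....*.
***..*.**
*.*****..
*...*.**.
position 4 holds *

*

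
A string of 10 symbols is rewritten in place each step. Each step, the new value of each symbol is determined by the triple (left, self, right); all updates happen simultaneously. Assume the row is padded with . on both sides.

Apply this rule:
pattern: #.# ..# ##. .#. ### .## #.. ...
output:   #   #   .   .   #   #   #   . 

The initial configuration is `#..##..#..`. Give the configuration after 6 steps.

##.#.#.#.#

step 1: .###.##.#.
step 2: ###.##.#.#
step 3: ##.##.#.#.
step 4: #.##.#.#.#
step 5: .##.#.#.#.
step 6: ##.#.#.#.#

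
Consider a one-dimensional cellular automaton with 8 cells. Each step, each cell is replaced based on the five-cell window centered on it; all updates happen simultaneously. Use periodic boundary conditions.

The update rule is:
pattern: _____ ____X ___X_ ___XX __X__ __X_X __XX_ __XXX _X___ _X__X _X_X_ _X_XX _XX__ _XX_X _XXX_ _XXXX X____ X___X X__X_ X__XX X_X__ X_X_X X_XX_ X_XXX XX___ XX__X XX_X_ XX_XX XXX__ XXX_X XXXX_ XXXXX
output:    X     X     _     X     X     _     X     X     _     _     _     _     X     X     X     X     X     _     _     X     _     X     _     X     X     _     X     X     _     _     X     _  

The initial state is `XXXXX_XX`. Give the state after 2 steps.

X____XX_

step 1: ___X_XXX
step 2: X____XX_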